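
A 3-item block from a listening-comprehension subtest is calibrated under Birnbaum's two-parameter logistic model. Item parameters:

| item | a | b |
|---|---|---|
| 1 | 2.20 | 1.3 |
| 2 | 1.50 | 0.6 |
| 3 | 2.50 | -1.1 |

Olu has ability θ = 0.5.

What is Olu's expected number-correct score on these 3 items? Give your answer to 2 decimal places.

P(θ) = 1 / (1 + exp(−a(θ − b)))
P_1 = 1/(1+e^{1.7600}) = 0.1468
P_2 = 1/(1+e^{0.1500}) = 0.4626
P_3 = 1/(1+e^{-4.0000}) = 0.9820
E[score] = 0.1468 + 0.4626 + 0.9820 = 1.5914

1.59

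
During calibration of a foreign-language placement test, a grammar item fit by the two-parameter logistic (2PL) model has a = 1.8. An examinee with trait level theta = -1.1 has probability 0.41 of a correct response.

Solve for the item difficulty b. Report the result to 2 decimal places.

-0.90

P(theta) = 1 / (1 + exp(−a(theta − b)))
logit(0.41) = ln(0.41/0.59) = -0.3640
b = theta − logit/(a) = -1.1 − (-0.3640)/1.8000 = -0.8978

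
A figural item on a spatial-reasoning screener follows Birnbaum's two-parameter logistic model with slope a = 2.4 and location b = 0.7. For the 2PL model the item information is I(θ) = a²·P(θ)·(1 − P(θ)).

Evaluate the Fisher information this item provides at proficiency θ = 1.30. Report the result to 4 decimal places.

0.8920

P = 1/(1+e^{-1.4400}) = 0.8085
P(1−P) = 0.8085 × 0.1915 = 0.1549
I = a² × P(1−P) = 2.4² × 0.1549 = 0.89197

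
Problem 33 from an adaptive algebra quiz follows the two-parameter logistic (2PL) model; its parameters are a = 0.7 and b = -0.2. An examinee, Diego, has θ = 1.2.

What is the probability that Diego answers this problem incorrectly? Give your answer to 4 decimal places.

P(θ) = 1 / (1 + exp(−a(θ − b)))
Exponent: 0.7 × (1.2 − (-0.2)) = 0.9800
1/(1 + e^{-0.9800}) = 0.7271
P(incorrect) = 1 − 0.7271 = 0.2729

0.2729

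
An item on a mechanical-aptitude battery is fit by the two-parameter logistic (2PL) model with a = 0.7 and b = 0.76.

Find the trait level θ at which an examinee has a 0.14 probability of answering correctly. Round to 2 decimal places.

-1.83

P(θ) = 1 / (1 + exp(−a(θ − b)))
logit = ln(0.1400/0.8600) = -1.8153
θ = b + logit/(a) = 0.76 + (-1.8153)/0.7000 = -1.8333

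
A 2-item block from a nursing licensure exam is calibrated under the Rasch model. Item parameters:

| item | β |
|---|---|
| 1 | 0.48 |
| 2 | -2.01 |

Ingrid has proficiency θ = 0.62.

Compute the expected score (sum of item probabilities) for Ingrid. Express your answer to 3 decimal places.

P(θ) = 1 / (1 + exp(−(θ − β)))
P_1 = 1/(1+e^{-0.1400}) = 0.5349
P_2 = 1/(1+e^{-2.6300}) = 0.9328
E[score] = 0.5349 + 0.9328 = 1.4677

1.468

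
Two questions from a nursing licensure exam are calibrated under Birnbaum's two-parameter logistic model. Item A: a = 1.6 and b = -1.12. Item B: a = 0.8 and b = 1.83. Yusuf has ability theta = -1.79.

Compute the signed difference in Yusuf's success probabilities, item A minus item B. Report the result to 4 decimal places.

0.2027

P(theta) = 1 / (1 + exp(−a(theta − b)))
P_A = 0.2550
P_B = 0.0524
P_A − P_B = 0.2027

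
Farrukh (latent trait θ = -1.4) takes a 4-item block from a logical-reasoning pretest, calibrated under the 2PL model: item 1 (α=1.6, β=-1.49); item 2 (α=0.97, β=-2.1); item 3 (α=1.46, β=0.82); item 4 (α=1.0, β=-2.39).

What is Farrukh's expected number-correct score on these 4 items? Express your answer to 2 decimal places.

P(θ) = 1 / (1 + exp(−α(θ − β)))
P_1 = 1/(1+e^{-0.1440}) = 0.5359
P_2 = 1/(1+e^{-0.6790}) = 0.6635
P_3 = 1/(1+e^{3.2412}) = 0.0376
P_4 = 1/(1+e^{-0.9900}) = 0.7291
E[score] = 0.5359 + 0.6635 + 0.0376 + 0.7291 = 1.9662

1.97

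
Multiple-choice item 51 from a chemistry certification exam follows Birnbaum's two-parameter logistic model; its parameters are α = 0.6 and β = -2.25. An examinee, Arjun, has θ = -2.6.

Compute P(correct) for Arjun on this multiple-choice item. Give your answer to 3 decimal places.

P(θ) = 1 / (1 + exp(−α(θ − β)))
Exponent: 0.6 × (-2.6 − (-2.25)) = -0.2100
1/(1 + e^{0.2100}) = 0.4477

0.448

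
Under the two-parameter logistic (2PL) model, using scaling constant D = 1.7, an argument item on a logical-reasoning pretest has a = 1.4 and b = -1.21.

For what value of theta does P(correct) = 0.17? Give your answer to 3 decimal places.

P(theta) = 1 / (1 + exp(−D·a(theta − b)))
logit = ln(0.1700/0.8300) = -1.5856
theta = b + logit/(1.7·a) = -1.21 + (-1.5856)/2.3800 = -1.8762

-1.876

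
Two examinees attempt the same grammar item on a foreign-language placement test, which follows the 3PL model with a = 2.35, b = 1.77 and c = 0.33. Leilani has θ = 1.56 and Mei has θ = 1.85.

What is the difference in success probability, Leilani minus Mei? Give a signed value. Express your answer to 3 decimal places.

P(θ) = c + (1 − c) · 1 / (1 + exp(−a(θ − b)))
P(Leilani) = 0.5840  [exponent -0.4935]
P(Mei) = 0.6964  [exponent 0.1880]
Difference = 0.5840 − 0.6964 = -0.1124

-0.112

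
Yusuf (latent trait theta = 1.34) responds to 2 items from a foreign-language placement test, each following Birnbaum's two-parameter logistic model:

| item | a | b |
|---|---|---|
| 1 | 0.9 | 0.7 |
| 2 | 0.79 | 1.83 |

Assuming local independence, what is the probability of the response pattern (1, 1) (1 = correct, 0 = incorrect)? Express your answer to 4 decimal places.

P(theta) = 1 / (1 + exp(−a(theta − b)))
P_1 = 1/(1+e^{-0.5760}) = 0.6401
P_2 = 1/(1+e^{0.3871}) = 0.4044
L = P_1 × P_2 = 0.6401 × 0.4044 = 0.25889

0.2589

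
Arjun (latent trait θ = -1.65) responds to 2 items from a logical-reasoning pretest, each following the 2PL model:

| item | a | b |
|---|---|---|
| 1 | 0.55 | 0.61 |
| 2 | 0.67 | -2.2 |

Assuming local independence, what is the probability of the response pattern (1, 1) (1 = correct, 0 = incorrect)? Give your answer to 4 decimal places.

0.1324

P(θ) = 1 / (1 + exp(−a(θ − b)))
P_1 = 1/(1+e^{1.2430}) = 0.2239
P_2 = 1/(1+e^{-0.3685}) = 0.5911
L = P_1 × P_2 = 0.2239 × 0.5911 = 0.13235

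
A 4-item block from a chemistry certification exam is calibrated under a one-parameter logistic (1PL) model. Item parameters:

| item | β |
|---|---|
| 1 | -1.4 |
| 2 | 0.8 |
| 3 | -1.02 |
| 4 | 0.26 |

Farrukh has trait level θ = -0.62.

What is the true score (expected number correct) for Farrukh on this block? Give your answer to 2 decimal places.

P(θ) = 1 / (1 + exp(−(θ − β)))
P_1 = 1/(1+e^{-0.7800}) = 0.6857
P_2 = 1/(1+e^{1.4200}) = 0.1947
P_3 = 1/(1+e^{-0.4000}) = 0.5987
P_4 = 1/(1+e^{0.8800}) = 0.2932
E[score] = 0.6857 + 0.1947 + 0.5987 + 0.2932 = 1.7722

1.77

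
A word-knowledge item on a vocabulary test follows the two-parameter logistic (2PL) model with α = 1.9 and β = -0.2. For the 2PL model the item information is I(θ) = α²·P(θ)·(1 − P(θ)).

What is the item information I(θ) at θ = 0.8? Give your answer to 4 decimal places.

P = 1/(1+e^{-1.9000}) = 0.8699
P(1−P) = 0.8699 × 0.1301 = 0.1132
I = α² × P(1−P) = 1.9² × 0.1132 = 0.40858

0.4086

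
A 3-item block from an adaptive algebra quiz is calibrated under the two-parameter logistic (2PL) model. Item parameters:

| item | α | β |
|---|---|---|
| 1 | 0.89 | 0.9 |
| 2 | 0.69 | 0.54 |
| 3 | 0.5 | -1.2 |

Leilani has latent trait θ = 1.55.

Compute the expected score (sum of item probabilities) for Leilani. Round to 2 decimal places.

P(θ) = 1 / (1 + exp(−α(θ − β)))
P_1 = 1/(1+e^{-0.5785}) = 0.6407
P_2 = 1/(1+e^{-0.6969}) = 0.6675
P_3 = 1/(1+e^{-1.3750}) = 0.7982
E[score] = 0.6407 + 0.6675 + 0.7982 = 2.1064

2.11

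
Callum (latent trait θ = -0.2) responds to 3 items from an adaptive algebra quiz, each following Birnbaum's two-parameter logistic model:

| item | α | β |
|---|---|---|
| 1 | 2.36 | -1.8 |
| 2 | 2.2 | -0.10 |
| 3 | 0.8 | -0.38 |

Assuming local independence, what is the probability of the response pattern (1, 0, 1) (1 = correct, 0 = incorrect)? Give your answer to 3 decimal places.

0.291

P(θ) = 1 / (1 + exp(−α(θ − β)))
P_1 = 1/(1+e^{-3.7760}) = 0.9776
P_2 = 1/(1+e^{0.2200}) = 0.4452
P_3 = 1/(1+e^{-0.1440}) = 0.5359
L = P_1 × (1−P_2) × P_3 = 0.9776 × 0.5548 × 0.5359 = 0.29067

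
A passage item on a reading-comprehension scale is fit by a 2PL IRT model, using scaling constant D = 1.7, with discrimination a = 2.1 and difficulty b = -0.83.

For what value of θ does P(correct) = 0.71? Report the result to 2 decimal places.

P(θ) = 1 / (1 + exp(−D·a(θ − b)))
logit = ln(0.7100/0.2900) = 0.8954
θ = b + logit/(1.7·a) = -0.83 + 0.8954/3.5700 = -0.5792

-0.58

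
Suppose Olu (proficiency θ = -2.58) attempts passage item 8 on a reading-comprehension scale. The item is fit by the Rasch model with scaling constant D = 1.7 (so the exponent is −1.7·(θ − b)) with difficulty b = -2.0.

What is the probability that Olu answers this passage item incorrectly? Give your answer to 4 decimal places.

P(θ) = 1 / (1 + exp(−D·(θ − b)))
Exponent: 1.7 × (-2.58 − (-2.0)) = -0.9860
1/(1 + e^{0.9860}) = 0.2717
P = 0.2717
P(incorrect) = 1 − 0.2717 = 0.7283

0.7283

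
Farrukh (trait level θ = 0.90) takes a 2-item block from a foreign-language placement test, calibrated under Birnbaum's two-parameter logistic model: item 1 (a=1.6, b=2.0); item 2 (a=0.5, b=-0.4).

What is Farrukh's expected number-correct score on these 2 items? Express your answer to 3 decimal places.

P(θ) = 1 / (1 + exp(−a(θ − b)))
P_1 = 1/(1+e^{1.7600}) = 0.1468
P_2 = 1/(1+e^{-0.6500}) = 0.6570
E[score] = 0.1468 + 0.6570 = 0.8038

0.804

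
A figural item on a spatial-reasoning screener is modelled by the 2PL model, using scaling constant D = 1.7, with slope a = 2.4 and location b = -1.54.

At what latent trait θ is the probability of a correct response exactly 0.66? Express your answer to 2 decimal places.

P(θ) = 1 / (1 + exp(−D·a(θ − b)))
logit = ln(0.6600/0.3400) = 0.6633
θ = b + logit/(1.7·a) = -1.54 + 0.6633/4.0800 = -1.3774

-1.38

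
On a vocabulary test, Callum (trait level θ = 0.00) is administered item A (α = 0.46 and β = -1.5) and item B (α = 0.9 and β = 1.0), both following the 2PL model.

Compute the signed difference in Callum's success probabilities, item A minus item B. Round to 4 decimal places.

P(θ) = 1 / (1 + exp(−α(θ − β)))
P_A = 0.6660
P_B = 0.2891
P_A − P_B = 0.3769

0.3769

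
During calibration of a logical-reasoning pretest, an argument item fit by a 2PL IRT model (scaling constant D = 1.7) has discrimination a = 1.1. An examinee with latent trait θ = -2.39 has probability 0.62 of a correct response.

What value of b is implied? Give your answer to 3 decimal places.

P(θ) = 1 / (1 + exp(−D·a(θ − b)))
logit(0.62) = ln(0.62/0.38) = 0.4895
b = θ − logit/(1.7·a) = -2.39 − 0.4895/1.8700 = -2.6518

-2.652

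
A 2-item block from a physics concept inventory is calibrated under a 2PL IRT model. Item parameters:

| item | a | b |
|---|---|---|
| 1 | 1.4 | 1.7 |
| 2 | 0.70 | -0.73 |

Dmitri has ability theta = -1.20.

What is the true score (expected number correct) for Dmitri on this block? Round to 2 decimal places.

P(theta) = 1 / (1 + exp(−a(theta − b)))
P_1 = 1/(1+e^{4.0600}) = 0.0170
P_2 = 1/(1+e^{0.3290}) = 0.4185
E[score] = 0.0170 + 0.4185 = 0.4354

0.44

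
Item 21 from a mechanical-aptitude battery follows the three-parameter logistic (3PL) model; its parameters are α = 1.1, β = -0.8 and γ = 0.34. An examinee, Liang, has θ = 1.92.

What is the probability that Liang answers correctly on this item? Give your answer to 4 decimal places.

P(θ) = γ + (1 − γ) · 1 / (1 + exp(−α(θ − β)))
Exponent: 1.1 × (1.92 − (-0.8)) = 2.9920
1/(1 + e^{-2.9920}) = 0.9522
P = 0.34 + 0.66 × 0.9522 = 0.9685

0.9685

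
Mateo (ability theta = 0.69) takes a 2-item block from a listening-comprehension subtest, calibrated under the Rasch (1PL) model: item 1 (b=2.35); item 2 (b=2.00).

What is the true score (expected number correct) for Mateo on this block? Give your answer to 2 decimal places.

0.37

P(theta) = 1 / (1 + exp(−(theta − b)))
P_1 = 1/(1+e^{1.6600}) = 0.1598
P_2 = 1/(1+e^{1.3100}) = 0.2125
E[score] = 0.1598 + 0.2125 = 0.3722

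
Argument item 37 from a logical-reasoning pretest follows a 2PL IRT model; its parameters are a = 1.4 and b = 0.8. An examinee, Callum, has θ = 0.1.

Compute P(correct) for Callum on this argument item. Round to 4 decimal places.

0.2729

P(θ) = 1 / (1 + exp(−a(θ − b)))
Exponent: 1.4 × (0.1 − 0.8) = -0.9800
1/(1 + e^{0.9800}) = 0.2729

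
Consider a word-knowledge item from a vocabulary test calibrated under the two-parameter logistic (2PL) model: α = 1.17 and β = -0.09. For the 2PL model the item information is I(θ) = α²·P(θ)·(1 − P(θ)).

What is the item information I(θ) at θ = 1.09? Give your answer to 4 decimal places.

0.2198

P = 1/(1+e^{-1.3806}) = 0.7991
P(1−P) = 0.7991 × 0.2009 = 0.1605
I = α² × P(1−P) = 1.17² × 0.1605 = 0.21977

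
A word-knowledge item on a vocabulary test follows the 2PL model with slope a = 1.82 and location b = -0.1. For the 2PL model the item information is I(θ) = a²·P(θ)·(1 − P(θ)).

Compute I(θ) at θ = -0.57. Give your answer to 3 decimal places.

0.693

P = 1/(1+e^{0.8554}) = 0.2983
P(1−P) = 0.2983 × 0.7017 = 0.2093
I = a² × P(1−P) = 1.82² × 0.2093 = 0.69334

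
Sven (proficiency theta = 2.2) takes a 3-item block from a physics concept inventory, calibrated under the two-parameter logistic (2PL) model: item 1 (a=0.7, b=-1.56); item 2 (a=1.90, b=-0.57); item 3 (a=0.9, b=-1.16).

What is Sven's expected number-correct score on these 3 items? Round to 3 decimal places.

P(theta) = 1 / (1 + exp(−a(theta − b)))
P_1 = 1/(1+e^{-2.6320}) = 0.9329
P_2 = 1/(1+e^{-5.2630}) = 0.9948
P_3 = 1/(1+e^{-3.0240}) = 0.9536
E[score] = 0.9329 + 0.9948 + 0.9536 = 2.8814

2.881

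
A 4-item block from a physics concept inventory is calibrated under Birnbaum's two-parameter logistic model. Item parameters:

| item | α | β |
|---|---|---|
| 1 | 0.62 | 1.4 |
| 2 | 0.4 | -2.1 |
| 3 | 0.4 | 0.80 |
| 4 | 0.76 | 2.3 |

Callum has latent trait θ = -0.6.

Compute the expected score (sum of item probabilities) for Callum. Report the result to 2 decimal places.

P(θ) = 1 / (1 + exp(−α(θ − β)))
P_1 = 1/(1+e^{1.2400}) = 0.2244
P_2 = 1/(1+e^{-0.6000}) = 0.6457
P_3 = 1/(1+e^{0.5600}) = 0.3635
P_4 = 1/(1+e^{2.2040}) = 0.0994
E[score] = 0.2244 + 0.6457 + 0.3635 + 0.0994 = 1.3330

1.33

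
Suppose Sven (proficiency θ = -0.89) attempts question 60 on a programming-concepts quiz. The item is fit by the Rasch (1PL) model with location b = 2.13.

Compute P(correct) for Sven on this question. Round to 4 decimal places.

P(θ) = 1 / (1 + exp(−(θ − b)))
Exponent: (-0.89 − 2.13) = -3.0200
1/(1 + e^{3.0200}) = 0.0465
P = 0.0465

0.0465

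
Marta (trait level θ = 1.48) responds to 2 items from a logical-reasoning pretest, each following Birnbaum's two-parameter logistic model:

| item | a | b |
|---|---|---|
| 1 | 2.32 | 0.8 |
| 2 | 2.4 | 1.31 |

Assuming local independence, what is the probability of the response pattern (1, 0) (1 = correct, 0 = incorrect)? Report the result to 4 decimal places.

0.3310

P(θ) = 1 / (1 + exp(−a(θ − b)))
P_1 = 1/(1+e^{-1.5776}) = 0.8289
P_2 = 1/(1+e^{-0.4080}) = 0.6006
L = P_1 × (1−P_2) = 0.8289 × 0.3994 = 0.33104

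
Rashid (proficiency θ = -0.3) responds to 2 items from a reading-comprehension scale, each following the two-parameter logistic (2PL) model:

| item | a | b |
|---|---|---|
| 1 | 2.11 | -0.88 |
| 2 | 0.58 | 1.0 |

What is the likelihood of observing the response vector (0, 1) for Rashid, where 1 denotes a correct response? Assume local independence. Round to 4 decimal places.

0.0727

P(θ) = 1 / (1 + exp(−a(θ − b)))
P_1 = 1/(1+e^{-1.2238}) = 0.7727
P_2 = 1/(1+e^{0.7540}) = 0.3200
L = (1−P_1) × P_2 = 0.2273 × 0.3200 = 0.07271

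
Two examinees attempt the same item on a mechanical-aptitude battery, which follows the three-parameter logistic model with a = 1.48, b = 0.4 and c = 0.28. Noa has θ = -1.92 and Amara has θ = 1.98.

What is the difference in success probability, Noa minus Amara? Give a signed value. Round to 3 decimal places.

P(θ) = c + (1 − c) · 1 / (1 + exp(−a(θ − b)))
P(Noa) = 0.3025  [exponent -3.4336]
P(Amara) = 0.9366  [exponent 2.3384]
Difference = 0.3025 − 0.9366 = -0.6341

-0.634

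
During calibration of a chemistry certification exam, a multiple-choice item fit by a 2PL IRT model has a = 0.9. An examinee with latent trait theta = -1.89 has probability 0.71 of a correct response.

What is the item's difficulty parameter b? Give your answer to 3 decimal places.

-2.885

P(theta) = 1 / (1 + exp(−a(theta − b)))
logit(0.71) = ln(0.71/0.29) = 0.8954
b = theta − logit/(a) = -1.89 − 0.8954/0.9000 = -2.8849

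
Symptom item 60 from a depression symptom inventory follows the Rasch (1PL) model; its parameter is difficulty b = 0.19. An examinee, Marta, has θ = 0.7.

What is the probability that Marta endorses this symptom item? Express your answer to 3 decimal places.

P(θ) = 1 / (1 + exp(−(θ − b)))
Exponent: (0.7 − 0.19) = 0.5100
1/(1 + e^{-0.5100}) = 0.6248
P = 0.6248

0.625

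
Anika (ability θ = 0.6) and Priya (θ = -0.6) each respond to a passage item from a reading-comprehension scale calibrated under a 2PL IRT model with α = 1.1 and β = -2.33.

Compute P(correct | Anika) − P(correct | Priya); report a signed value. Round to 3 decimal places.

P(θ) = 1 / (1 + exp(−α(θ − β)))
P(Anika) = 0.9617  [exponent 3.2230]
P(Priya) = 0.8702  [exponent 1.9030]
Difference = 0.9617 − 0.8702 = 0.0915

0.091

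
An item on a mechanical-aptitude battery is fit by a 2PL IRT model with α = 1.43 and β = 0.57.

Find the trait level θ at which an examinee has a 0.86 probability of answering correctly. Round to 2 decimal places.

1.84

P(θ) = 1 / (1 + exp(−α(θ − β)))
logit = ln(0.8600/0.1400) = 1.8153
θ = β + logit/(α) = 0.57 + 1.8153/1.4300 = 1.8394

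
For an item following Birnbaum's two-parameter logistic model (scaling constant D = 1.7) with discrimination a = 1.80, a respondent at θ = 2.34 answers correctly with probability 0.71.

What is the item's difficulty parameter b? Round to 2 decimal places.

2.05

P(θ) = 1 / (1 + exp(−D·a(θ − b)))
logit(0.71) = ln(0.71/0.29) = 0.8954
b = θ − logit/(1.7·a) = 2.34 − 0.8954/3.0600 = 2.0474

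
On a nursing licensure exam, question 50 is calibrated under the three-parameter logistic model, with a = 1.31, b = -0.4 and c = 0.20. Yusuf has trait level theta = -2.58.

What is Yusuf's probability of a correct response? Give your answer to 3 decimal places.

0.244

P(theta) = c + (1 − c) · 1 / (1 + exp(−a(theta − b)))
Exponent: 1.31 × (-2.58 − (-0.4)) = -2.8558
1/(1 + e^{2.8558}) = 0.0544
P = 0.20 + 0.80 × 0.0544 = 0.2435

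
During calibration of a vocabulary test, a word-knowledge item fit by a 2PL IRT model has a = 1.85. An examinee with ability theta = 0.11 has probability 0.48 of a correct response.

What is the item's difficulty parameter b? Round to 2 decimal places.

0.15

P(theta) = 1 / (1 + exp(−a(theta − b)))
logit(0.48) = ln(0.48/0.52) = -0.0800
b = theta − logit/(a) = 0.11 − (-0.0800)/1.8500 = 0.1533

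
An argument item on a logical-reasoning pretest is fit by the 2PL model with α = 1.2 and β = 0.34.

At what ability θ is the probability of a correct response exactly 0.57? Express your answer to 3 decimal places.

P(θ) = 1 / (1 + exp(−α(θ − β)))
logit = ln(0.5700/0.4300) = 0.2819
θ = β + logit/(α) = 0.34 + 0.2819/1.2000 = 0.5749

0.575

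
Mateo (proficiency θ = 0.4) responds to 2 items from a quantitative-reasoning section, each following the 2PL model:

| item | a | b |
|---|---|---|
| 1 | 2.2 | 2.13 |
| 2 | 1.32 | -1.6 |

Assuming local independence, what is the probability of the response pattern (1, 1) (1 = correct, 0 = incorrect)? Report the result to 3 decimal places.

0.020

P(θ) = 1 / (1 + exp(−a(θ − b)))
P_1 = 1/(1+e^{3.8060}) = 0.0218
P_2 = 1/(1+e^{-2.6400}) = 0.9334
L = P_1 × P_2 = 0.0218 × 0.9334 = 0.02030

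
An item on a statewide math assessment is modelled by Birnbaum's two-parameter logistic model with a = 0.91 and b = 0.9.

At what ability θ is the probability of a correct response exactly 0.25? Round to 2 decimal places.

-0.31

P(θ) = 1 / (1 + exp(−a(θ − b)))
logit = ln(0.2500/0.7500) = -1.0986
θ = b + logit/(a) = 0.9 + (-1.0986)/0.9100 = -0.3073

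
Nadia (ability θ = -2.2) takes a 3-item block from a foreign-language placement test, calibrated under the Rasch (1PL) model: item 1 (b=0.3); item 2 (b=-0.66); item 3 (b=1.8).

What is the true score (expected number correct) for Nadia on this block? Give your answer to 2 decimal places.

0.27

P(θ) = 1 / (1 + exp(−(θ − b)))
P_1 = 1/(1+e^{2.5000}) = 0.0759
P_2 = 1/(1+e^{1.5400}) = 0.1765
P_3 = 1/(1+e^{4.0000}) = 0.0180
E[score] = 0.0759 + 0.1765 + 0.0180 = 0.2704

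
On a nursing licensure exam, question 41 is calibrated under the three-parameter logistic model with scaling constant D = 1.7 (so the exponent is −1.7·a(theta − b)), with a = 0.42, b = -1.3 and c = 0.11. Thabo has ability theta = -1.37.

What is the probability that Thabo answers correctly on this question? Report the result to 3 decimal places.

0.544

P(theta) = c + (1 − c) · 1 / (1 + exp(−D·a(theta − b)))
Exponent: 1.7 × 0.42 × (-1.37 − (-1.3)) = -0.0500
1/(1 + e^{0.0500}) = 0.4875
P = 0.11 + 0.89 × 0.4875 = 0.5439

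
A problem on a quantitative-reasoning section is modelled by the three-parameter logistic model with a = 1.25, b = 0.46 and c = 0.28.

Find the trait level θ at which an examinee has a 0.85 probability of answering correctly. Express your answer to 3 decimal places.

1.528

P(θ) = c + (1 − c) · 1 / (1 + exp(−a(θ − b)))
Remove guessing floor: (0.85 − 0.28)/(1 − 0.28) = 0.7917
logit = ln(0.7917/0.2083) = 1.3350
θ = b + logit/(a) = 0.46 + 1.3350/1.2500 = 1.5280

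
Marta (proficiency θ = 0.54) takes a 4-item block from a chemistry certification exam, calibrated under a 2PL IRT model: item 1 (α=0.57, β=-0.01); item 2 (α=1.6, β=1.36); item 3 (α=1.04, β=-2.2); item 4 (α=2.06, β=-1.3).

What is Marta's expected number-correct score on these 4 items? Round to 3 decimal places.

2.713

P(θ) = 1 / (1 + exp(−α(θ − β)))
P_1 = 1/(1+e^{-0.3135}) = 0.5777
P_2 = 1/(1+e^{1.3120}) = 0.2122
P_3 = 1/(1+e^{-2.8496}) = 0.9453
P_4 = 1/(1+e^{-3.7904}) = 0.9779
E[score] = 0.5777 + 0.2122 + 0.9453 + 0.9779 = 2.7131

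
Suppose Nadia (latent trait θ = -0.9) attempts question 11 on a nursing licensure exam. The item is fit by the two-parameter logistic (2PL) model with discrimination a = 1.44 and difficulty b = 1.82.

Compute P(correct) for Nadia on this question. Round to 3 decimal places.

P(θ) = 1 / (1 + exp(−a(θ − b)))
Exponent: 1.44 × (-0.9 − 1.82) = -3.9168
1/(1 + e^{3.9168}) = 0.0195

0.020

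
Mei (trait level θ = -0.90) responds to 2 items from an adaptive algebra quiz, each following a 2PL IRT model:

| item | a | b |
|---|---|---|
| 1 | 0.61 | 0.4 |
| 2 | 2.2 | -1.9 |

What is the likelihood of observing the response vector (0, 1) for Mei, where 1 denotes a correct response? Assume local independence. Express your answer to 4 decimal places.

P(θ) = 1 / (1 + exp(−a(θ − b)))
P_1 = 1/(1+e^{0.7930}) = 0.3115
P_2 = 1/(1+e^{-2.2000}) = 0.9002
L = (1−P_1) × P_2 = 0.6885 × 0.9002 = 0.61980

0.6198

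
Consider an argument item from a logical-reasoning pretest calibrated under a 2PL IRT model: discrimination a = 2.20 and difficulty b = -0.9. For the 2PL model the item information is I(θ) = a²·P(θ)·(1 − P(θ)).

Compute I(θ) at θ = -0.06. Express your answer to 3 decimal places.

0.569

P = 1/(1+e^{-1.8480}) = 0.8639
P(1−P) = 0.8639 × 0.1361 = 0.1176
I = a² × P(1−P) = 2.20² × 0.1176 = 0.56910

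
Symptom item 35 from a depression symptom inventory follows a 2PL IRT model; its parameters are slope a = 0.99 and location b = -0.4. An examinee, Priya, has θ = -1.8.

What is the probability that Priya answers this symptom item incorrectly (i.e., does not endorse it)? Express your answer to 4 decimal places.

P(θ) = 1 / (1 + exp(−a(θ − b)))
Exponent: 0.99 × (-1.8 − (-0.4)) = -1.3860
1/(1 + e^{1.3860}) = 0.2000
P(incorrect) = 1 − 0.2000 = 0.8000

0.8000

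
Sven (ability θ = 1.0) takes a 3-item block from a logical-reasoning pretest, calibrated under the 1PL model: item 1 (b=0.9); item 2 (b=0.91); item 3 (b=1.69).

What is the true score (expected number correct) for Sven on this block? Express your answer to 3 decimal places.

P(θ) = 1 / (1 + exp(−(θ − b)))
P_1 = 1/(1+e^{-0.1000}) = 0.5250
P_2 = 1/(1+e^{-0.0900}) = 0.5225
P_3 = 1/(1+e^{0.6900}) = 0.3340
E[score] = 0.5250 + 0.5225 + 0.3340 = 1.3815

1.381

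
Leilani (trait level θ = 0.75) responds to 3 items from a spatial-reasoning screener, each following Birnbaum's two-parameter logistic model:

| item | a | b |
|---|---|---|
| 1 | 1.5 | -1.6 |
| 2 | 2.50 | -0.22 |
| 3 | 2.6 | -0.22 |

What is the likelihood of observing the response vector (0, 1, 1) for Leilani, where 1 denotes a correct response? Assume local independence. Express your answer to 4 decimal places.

P(θ) = 1 / (1 + exp(−a(θ − b)))
P_1 = 1/(1+e^{-3.5250}) = 0.9714
P_2 = 1/(1+e^{-2.4250}) = 0.9187
P_3 = 1/(1+e^{-2.5220}) = 0.9257
L = (1−P_1) × P_2 × P_3 = 0.0286 × 0.9187 × 0.9257 = 0.02433

0.0243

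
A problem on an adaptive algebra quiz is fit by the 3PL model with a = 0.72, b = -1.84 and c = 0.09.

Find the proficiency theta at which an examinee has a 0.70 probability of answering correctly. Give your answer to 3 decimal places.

P(theta) = c + (1 − c) · 1 / (1 + exp(−a(theta − b)))
Remove guessing floor: (0.70 − 0.09)/(1 − 0.09) = 0.6703
logit = ln(0.6703/0.3297) = 0.7097
theta = b + logit/(a) = -1.84 + 0.7097/0.7200 = -0.8543

-0.854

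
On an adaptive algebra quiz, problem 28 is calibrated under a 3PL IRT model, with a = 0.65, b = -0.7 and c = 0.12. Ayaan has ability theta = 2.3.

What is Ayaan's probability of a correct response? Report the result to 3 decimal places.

0.890

P(theta) = c + (1 − c) · 1 / (1 + exp(−a(theta − b)))
Exponent: 0.65 × (2.3 − (-0.7)) = 1.9500
1/(1 + e^{-1.9500}) = 0.8754
P = 0.12 + 0.88 × 0.8754 = 0.8904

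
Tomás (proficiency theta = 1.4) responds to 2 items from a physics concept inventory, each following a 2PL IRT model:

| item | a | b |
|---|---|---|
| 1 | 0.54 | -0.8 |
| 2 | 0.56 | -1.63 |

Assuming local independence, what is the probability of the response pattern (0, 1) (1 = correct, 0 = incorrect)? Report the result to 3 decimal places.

0.197

P(theta) = 1 / (1 + exp(−a(theta − b)))
P_1 = 1/(1+e^{-1.1880}) = 0.7664
P_2 = 1/(1+e^{-1.6968}) = 0.8451
L = (1−P_1) × P_2 = 0.2336 × 0.8451 = 0.19743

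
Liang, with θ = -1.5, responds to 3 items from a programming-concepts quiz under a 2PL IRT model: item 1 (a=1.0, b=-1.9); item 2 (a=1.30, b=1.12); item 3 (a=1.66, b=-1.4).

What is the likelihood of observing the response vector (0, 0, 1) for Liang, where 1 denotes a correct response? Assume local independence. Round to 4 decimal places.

0.1781

P(θ) = 1 / (1 + exp(−a(θ − b)))
P_1 = 1/(1+e^{-0.4000}) = 0.5987
P_2 = 1/(1+e^{3.4060}) = 0.0321
P_3 = 1/(1+e^{0.1660}) = 0.4586
L = (1−P_1) × (1−P_2) × P_3 = 0.4013 × 0.9679 × 0.4586 = 0.17813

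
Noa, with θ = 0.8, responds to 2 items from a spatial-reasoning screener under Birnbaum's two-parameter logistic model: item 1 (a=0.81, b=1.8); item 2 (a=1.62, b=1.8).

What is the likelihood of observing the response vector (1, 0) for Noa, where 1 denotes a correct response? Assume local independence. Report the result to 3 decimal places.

P(θ) = 1 / (1 + exp(−a(θ − b)))
P_1 = 1/(1+e^{0.8100}) = 0.3079
P_2 = 1/(1+e^{1.6200}) = 0.1652
L = P_1 × (1−P_2) = 0.3079 × 0.8348 = 0.25703

0.257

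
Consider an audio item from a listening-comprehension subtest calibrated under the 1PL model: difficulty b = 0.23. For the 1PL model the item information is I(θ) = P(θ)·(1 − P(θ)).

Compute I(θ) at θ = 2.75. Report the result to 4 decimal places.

0.0689

P = 1/(1+e^{-2.5200}) = 0.9255
P(1−P) = 0.9255 × 0.0745 = 0.0689
I = P(1−P) = 0.06892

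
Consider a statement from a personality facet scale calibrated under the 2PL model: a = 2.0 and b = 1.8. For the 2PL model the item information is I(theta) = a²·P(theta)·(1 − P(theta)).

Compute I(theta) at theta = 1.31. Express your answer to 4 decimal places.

P = 1/(1+e^{0.9800}) = 0.2729
P(1−P) = 0.2729 × 0.7271 = 0.1984
I = a² × P(1−P) = 2.0² × 0.1984 = 0.79369

0.7937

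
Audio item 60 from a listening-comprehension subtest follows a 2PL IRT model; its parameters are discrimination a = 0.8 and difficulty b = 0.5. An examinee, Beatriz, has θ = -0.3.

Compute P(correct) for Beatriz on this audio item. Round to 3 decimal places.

P(θ) = 1 / (1 + exp(−a(θ − b)))
Exponent: 0.8 × (-0.3 − 0.5) = -0.6400
1/(1 + e^{0.6400}) = 0.3452

0.345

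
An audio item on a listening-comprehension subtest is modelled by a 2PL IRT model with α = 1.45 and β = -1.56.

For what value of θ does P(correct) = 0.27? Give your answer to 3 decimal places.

P(θ) = 1 / (1 + exp(−α(θ − β)))
logit = ln(0.2700/0.7300) = -0.9946
θ = β + logit/(α) = -1.56 + (-0.9946)/1.4500 = -2.2459

-2.246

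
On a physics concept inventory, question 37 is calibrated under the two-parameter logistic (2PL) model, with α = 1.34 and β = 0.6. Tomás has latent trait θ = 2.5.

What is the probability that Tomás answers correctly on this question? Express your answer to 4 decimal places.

0.9273

P(θ) = 1 / (1 + exp(−α(θ − β)))
Exponent: 1.34 × (2.5 − 0.6) = 2.5460
1/(1 + e^{-2.5460}) = 0.9273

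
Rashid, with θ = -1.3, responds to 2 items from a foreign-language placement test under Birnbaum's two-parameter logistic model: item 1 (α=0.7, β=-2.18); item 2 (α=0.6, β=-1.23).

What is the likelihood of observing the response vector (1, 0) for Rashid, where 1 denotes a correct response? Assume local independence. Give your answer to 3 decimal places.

0.331

P(θ) = 1 / (1 + exp(−α(θ − β)))
P_1 = 1/(1+e^{-0.6160}) = 0.6493
P_2 = 1/(1+e^{0.0420}) = 0.4895
L = P_1 × (1−P_2) = 0.6493 × 0.5105 = 0.33147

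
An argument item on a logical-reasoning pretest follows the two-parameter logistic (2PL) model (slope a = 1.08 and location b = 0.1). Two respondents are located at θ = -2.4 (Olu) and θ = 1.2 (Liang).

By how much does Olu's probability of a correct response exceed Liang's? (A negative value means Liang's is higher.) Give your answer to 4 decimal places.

-0.7034

P(θ) = 1 / (1 + exp(−a(θ − b)))
P(Olu) = 0.0630  [exponent -2.7000]
P(Liang) = 0.7664  [exponent 1.1880]
Difference = 0.0630 − 0.7664 = -0.7034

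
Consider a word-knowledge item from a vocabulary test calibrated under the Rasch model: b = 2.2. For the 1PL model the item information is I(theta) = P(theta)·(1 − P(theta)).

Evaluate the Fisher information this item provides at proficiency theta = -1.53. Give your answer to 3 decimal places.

0.023

P = 1/(1+e^{3.7300}) = 0.0234
P(1−P) = 0.0234 × 0.9766 = 0.0229
I = P(1−P) = 0.02288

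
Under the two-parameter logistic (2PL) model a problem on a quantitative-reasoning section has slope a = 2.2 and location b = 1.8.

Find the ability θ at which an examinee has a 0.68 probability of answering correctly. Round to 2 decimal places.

2.14

P(θ) = 1 / (1 + exp(−a(θ − b)))
logit = ln(0.6800/0.3200) = 0.7538
θ = b + logit/(a) = 1.8 + 0.7538/2.2000 = 2.1426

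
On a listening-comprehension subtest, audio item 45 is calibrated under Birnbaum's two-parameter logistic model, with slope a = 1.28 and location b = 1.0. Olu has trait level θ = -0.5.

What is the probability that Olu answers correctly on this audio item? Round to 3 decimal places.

0.128

P(θ) = 1 / (1 + exp(−a(θ − b)))
Exponent: 1.28 × (-0.5 − 1.0) = -1.9200
1/(1 + e^{1.9200}) = 0.1279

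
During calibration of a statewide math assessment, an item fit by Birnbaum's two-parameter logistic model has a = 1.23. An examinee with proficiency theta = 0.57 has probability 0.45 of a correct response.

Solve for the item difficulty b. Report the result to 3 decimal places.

0.733

P(theta) = 1 / (1 + exp(−a(theta − b)))
logit(0.45) = ln(0.45/0.55) = -0.2007
b = theta − logit/(a) = 0.57 − (-0.2007)/1.2300 = 0.7331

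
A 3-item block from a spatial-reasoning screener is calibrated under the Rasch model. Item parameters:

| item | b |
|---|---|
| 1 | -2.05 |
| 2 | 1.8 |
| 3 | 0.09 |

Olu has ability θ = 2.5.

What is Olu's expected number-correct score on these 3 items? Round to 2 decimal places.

P(θ) = 1 / (1 + exp(−(θ − b)))
P_1 = 1/(1+e^{-4.5500}) = 0.9895
P_2 = 1/(1+e^{-0.7000}) = 0.6682
P_3 = 1/(1+e^{-2.4100}) = 0.9176
E[score] = 0.9895 + 0.6682 + 0.9176 = 2.5753

2.58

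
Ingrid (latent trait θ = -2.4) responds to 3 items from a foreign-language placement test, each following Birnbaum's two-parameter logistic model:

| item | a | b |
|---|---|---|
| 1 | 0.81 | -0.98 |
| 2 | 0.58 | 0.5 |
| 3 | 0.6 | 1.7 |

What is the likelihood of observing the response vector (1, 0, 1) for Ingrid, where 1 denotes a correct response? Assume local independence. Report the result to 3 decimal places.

P(θ) = 1 / (1 + exp(−a(θ − b)))
P_1 = 1/(1+e^{1.1502}) = 0.2405
P_2 = 1/(1+e^{1.6820}) = 0.1568
P_3 = 1/(1+e^{2.4600}) = 0.0787
L = P_1 × (1−P_2) × P_3 = 0.2405 × 0.8432 × 0.0787 = 0.01596

0.016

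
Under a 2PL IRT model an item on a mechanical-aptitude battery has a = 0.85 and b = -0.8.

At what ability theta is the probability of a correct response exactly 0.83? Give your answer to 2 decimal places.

P(theta) = 1 / (1 + exp(−a(theta − b)))
logit = ln(0.8300/0.1700) = 1.5856
theta = b + logit/(a) = -0.8 + 1.5856/0.8500 = 1.0654

1.07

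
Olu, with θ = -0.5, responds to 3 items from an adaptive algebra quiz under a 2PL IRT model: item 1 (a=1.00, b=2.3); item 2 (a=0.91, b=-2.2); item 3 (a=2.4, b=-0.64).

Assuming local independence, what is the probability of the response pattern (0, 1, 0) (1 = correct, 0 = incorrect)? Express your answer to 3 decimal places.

0.324

P(θ) = 1 / (1 + exp(−a(θ − b)))
P_1 = 1/(1+e^{2.8000}) = 0.0573
P_2 = 1/(1+e^{-1.5470}) = 0.8245
P_3 = 1/(1+e^{-0.3360}) = 0.5832
L = (1−P_1) × P_2 × (1−P_3) = 0.9427 × 0.8245 × 0.4168 = 0.32393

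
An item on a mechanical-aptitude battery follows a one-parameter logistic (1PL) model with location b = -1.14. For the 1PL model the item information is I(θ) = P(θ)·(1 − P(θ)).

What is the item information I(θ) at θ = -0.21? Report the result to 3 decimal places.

P = 1/(1+e^{-0.9300}) = 0.7171
P(1−P) = 0.7171 × 0.2829 = 0.2029
I = P(1−P) = 0.20288

0.203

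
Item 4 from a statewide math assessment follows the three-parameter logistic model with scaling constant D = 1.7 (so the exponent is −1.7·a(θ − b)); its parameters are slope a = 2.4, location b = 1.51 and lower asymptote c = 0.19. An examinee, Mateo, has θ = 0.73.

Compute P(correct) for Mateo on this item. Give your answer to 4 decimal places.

0.2223

P(θ) = c + (1 − c) · 1 / (1 + exp(−D·a(θ − b)))
Exponent: 1.7 × 2.4 × (0.73 − 1.51) = -3.1824
1/(1 + e^{3.1824}) = 0.0398
P = 0.19 + 0.81 × 0.0398 = 0.2223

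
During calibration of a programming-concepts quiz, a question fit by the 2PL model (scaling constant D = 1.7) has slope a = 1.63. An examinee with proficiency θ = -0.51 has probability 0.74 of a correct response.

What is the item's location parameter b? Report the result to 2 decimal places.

-0.89

P(θ) = 1 / (1 + exp(−D·a(θ − b)))
logit(0.74) = ln(0.74/0.26) = 1.0460
b = θ − logit/(1.7·a) = -0.51 − 1.0460/2.7710 = -0.8875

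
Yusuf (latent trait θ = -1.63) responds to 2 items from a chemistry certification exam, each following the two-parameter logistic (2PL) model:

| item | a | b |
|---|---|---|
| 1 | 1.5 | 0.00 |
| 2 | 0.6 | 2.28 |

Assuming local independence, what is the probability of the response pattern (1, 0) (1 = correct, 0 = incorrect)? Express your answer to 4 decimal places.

0.0728

P(θ) = 1 / (1 + exp(−a(θ − b)))
P_1 = 1/(1+e^{2.4450}) = 0.0798
P_2 = 1/(1+e^{2.3460}) = 0.0874
L = P_1 × (1−P_2) = 0.0798 × 0.9126 = 0.07283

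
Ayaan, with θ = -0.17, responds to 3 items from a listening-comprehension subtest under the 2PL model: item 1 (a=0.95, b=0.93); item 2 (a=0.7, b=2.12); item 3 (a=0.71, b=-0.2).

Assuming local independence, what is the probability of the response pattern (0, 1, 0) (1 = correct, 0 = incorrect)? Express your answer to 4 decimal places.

0.0613

P(θ) = 1 / (1 + exp(−a(θ − b)))
P_1 = 1/(1+e^{1.0450}) = 0.2602
P_2 = 1/(1+e^{1.6030}) = 0.1676
P_3 = 1/(1+e^{-0.0213}) = 0.5053
L = (1−P_1) × P_2 × (1−P_3) = 0.7398 × 0.1676 × 0.4947 = 0.06132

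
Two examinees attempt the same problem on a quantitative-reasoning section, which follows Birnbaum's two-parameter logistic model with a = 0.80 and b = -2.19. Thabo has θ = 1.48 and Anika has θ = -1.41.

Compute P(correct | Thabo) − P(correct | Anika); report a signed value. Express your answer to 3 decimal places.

P(θ) = 1 / (1 + exp(−a(θ − b)))
P(Thabo) = 0.9496  [exponent 2.9360]
P(Anika) = 0.6511  [exponent 0.6240]
Difference = 0.9496 − 0.6511 = 0.2985

0.298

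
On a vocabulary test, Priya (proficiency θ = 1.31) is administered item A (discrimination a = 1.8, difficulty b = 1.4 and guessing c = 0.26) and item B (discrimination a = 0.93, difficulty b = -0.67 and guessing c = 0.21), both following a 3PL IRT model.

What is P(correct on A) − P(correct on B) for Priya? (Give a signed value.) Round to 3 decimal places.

-0.292

P(θ) = c + (1 − c) · 1 / (1 + exp(−a(θ − b)))
P_A = 0.6001
P_B = 0.8919
P_A − P_B = -0.2918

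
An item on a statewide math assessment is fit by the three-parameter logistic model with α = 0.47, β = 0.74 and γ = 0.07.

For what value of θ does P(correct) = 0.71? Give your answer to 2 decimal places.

P(θ) = γ + (1 − γ) · 1 / (1 + exp(−α(θ − β)))
Remove guessing floor: (0.71 − 0.07)/(1 − 0.07) = 0.6882
logit = ln(0.6882/0.3118) = 0.7916
θ = β + logit/(α) = 0.74 + 0.7916/0.4700 = 2.4242

2.42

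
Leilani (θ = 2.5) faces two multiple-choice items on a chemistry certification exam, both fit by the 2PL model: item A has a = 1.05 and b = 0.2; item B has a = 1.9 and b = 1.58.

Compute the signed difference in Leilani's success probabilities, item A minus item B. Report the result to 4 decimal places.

P(θ) = 1 / (1 + exp(−a(θ − b)))
P_A = 0.9180
P_B = 0.8517
P_A − P_B = 0.0663

0.0663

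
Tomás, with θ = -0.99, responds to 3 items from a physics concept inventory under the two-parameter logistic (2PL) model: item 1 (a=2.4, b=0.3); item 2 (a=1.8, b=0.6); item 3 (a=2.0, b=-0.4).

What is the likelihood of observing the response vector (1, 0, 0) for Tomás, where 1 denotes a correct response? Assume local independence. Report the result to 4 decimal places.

P(θ) = 1 / (1 + exp(−a(θ − b)))
P_1 = 1/(1+e^{3.0960}) = 0.0433
P_2 = 1/(1+e^{2.8620}) = 0.0541
P_3 = 1/(1+e^{1.1800}) = 0.2351
L = P_1 × (1−P_2) × (1−P_3) = 0.0433 × 0.9459 × 0.7649 = 0.03131

0.0313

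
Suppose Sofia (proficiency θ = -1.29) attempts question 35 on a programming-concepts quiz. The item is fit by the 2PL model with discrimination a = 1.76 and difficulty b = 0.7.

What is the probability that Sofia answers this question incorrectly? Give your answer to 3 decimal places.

0.971

P(θ) = 1 / (1 + exp(−a(θ − b)))
Exponent: 1.76 × (-1.29 − 0.7) = -3.5024
1/(1 + e^{3.5024}) = 0.0292
P(incorrect) = 1 − 0.0292 = 0.9708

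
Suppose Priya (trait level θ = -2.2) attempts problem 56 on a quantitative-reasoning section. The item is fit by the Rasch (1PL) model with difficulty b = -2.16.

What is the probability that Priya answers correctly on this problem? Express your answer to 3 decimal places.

0.490

P(θ) = 1 / (1 + exp(−(θ − b)))
Exponent: (-2.2 − (-2.16)) = -0.0400
1/(1 + e^{0.0400}) = 0.4900
P = 0.4900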